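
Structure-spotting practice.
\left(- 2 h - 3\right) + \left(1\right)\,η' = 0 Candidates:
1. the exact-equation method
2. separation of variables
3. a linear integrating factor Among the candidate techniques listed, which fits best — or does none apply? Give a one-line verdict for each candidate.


Verdict: no special technique — solved for the derivative, η never appears on the right — this is a direct integration in h, not a differential-equations problem at heart.
- the exact-equation method — the unknown never enters the equation — exactness holds emptily, with nothing for the method to add.
- separation of variables — separation is only trivially available — with the unknown absent from the slope this is a direct integration, not a separation problem.
- a linear integrating factor — with the unknown absent the integrating factor is a formality; direct integration is the working structure.


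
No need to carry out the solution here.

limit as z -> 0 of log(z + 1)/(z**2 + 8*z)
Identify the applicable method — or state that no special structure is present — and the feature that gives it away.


Technique: l'Hôpital's rule (0/0) — plug in 0: top and bottom both hit zero, so differentiate each and retry. One could equally expand both pieces locally and compare leading terms; the rule does that in one stroke.


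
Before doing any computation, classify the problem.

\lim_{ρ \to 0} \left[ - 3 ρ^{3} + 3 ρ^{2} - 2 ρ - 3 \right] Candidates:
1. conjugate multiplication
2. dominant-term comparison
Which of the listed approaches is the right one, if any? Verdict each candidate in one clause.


Best approach: no special technique — no denominator vanishes and nothing blows up at 0: direct substitution is the whole computation.
- conjugate multiplication — rationalization has no target — no divergent radical difference appears.
- dominant-term comparison: no dominant power emerges to decide the limit by degree comparison.


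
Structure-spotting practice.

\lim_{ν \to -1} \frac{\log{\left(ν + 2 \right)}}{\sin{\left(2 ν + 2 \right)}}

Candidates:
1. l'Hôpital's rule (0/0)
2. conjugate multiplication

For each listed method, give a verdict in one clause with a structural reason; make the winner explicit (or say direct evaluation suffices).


Technique: l'Hôpital's rule (0/0) — numerator and denominator both vanish at -1 — a genuine 0/0 form, which is exactly when l'Hôpital applies. A first-order expansion at the point is an equally standard path; the rule packages it.
- l'Hôpital's rule (0/0): yes, a natural case for it.
- conjugate multiplication: no difference of divergent radicals appears, so rationalizing has nothing to cancel.


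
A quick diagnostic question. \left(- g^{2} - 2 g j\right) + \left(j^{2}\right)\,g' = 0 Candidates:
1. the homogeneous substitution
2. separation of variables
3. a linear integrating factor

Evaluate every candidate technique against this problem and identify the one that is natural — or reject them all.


Best approach: the homogeneous substitution — solved for the derivative, the right side is unchanged under scaling j and g together — it depends only on the ratio g/j, so substitute a single ratio variable. This doubles as a Bernoulli equation in the unknown as written; the homogeneous route needs no setup at all.
- the homogeneous substitution — applies; the problem has the shape this method handles.
- separation of variables — no division isolates the independent variable from the unknown.
- a linear integrating factor — the unknown enters nonlinearly (through a power, a denominator, or a transcendental function), which the linear integrating-factor recipe cannot absorb as-is — any repair would come from a preliminary substitution, not the factor.


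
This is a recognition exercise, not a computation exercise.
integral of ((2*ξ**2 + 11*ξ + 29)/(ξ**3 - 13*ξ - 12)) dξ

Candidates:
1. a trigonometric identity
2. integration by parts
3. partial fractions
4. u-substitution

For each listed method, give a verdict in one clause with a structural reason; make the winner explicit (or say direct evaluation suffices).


Verdict: partial fractions — with ξ**3 - 13*ξ - 12 factorable and the degree on top strictly smaller, simple-fraction decomposition is immediate.
- a trigonometric identity — with no trigonometric functions present, identity rewriting has no target.
- integration by parts: there is no nonconstant-polynomial-times-kernel split with an exp, sine, cosine (degree-1 argument), or logarithm partner.
- partial fractions: yes, a natural case for it.
- u-substitution — no subexpression of the integrand pairs with its own derivative as a factor — individual terms may offer their own substitutions, but any change of variable covering the whole integral would have to be constructed from outside the expression.


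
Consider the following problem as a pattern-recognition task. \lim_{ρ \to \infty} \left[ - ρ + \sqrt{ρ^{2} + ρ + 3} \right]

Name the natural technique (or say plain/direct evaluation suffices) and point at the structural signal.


Technique: conjugate multiplication — both pieces blow up but their difference is finite; the conjugate trick rationalizes \sqrt{ρ^{2} + ρ + 3} - ρ.


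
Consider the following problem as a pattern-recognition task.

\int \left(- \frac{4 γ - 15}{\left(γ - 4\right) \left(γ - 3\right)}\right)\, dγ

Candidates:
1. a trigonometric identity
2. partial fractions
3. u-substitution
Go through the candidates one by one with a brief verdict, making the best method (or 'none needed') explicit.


Technique: partial fractions — the bottom factors while the top stays lower-degree — split into simple fractions and integrate piece by piece.
- a trigonometric identity: no sine or cosine appears, so there is nothing for a trigonometric identity to act on.
- partial fractions: yes, a natural case for it.
- u-substitution: no subexpression of the integrand serves as a whole-integral substitution inner — individual terms may offer their own, but none carries its derivative as a factor of the full integrand; a working change of variable would have to be constructed from outside the expression.


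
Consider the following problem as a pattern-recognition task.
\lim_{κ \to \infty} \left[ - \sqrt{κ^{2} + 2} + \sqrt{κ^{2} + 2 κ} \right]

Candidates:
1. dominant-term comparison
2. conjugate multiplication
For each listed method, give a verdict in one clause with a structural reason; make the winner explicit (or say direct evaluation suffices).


Method: conjugate multiplication — the difference \sqrt{κ^{2} + 2 κ} - \sqrt{κ^{2} + 2} is an ∞ − ∞ stalemate; its conjugate partner breaks the tie.
- dominant-term comparison — no dominant power emerges to decide the limit by degree comparison.
- conjugate multiplication: applicable, and directly so.


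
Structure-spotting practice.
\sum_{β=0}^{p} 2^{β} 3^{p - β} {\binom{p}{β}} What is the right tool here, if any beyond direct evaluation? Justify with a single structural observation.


Best approach: the binomial theorem — terms weighting {\binom{p}{β}} against matched powers of 2 and 3 reassemble into (2 + 3)^p by the binomial theorem.


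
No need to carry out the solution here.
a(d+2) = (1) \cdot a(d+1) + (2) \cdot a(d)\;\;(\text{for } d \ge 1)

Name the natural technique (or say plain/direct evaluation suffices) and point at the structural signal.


Technique: the characteristic-root method — fixed numeric weights on consecutive terms and no forcing term added: the root method in its home territory.


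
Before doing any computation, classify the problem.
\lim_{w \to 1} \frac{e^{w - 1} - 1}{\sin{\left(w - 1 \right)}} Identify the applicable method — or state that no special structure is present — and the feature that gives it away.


Diagnosis: l'Hôpital's rule (0/0) — both numerator and denominator vanish at 1: the genuine 0/0 indeterminate that l'Hôpital exists for. A local series expansion at the point resolves it as well; the rule is the packaged version of that step.


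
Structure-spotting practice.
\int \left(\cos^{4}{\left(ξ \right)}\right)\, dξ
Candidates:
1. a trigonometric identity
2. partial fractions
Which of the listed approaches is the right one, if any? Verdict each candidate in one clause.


Best approach: a trigonometric identity — \cos^{4}{\left(ξ \right)} carries an even exponent — trade it for double-angle cosines before integrating.
- a trigonometric identity — yes, a natural case for it.
- partial fractions: there is no rational-function structure to decompose.


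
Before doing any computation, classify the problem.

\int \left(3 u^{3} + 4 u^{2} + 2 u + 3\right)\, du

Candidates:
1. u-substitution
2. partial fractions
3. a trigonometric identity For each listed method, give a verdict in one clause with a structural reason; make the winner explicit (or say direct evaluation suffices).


Method: no special technique — nothing composite, nothing rational, nothing trigonometric — each constant-multiple power of u integrates by the power rule alone.
- u-substitution — any workable substitution here is cosmetic — the integrand is already in directly integrable form.
- partial fractions: there is no rational-function structure to decompose.
- a trigonometric identity — there is no trigonometric structure at all — the integrand carries no sine or cosine to rewrite.


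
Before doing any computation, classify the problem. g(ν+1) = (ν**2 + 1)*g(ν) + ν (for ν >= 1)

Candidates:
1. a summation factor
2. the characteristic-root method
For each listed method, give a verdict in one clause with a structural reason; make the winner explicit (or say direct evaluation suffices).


Diagnosis: a summation factor — the coefficient ν**2 + 1 drifts with the index, so no fixed root exists; normalizing by the cumulative product telescopes it.
- a summation factor — yes — fits the structure here.
- the characteristic-root method — an index-dependent weight blocks the pure exponential ansatz.


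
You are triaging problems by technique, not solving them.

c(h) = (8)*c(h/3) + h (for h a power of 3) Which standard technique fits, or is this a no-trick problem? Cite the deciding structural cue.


Verdict: the master substitution — the argument contracts 3-fold per step: reindex h exponentially and solve the linear recurrence in the new index.


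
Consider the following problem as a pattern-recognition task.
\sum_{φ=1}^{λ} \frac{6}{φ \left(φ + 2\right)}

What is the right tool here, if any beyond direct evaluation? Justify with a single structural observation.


Diagnosis: telescoping — the denominator's roots in \frac{6}{φ \left(φ + 2\right)} sit an integer apart: decomposition produces a self-cancelling chain.


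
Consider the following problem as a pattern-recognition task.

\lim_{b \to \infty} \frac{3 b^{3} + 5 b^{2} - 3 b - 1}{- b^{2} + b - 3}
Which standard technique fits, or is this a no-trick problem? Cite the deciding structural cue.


Verdict: dominant-term comparison — divide through by the highest power of b; every lower-order term dies and the dominant terms decide the limit. l'Hôpital's at-infinity variant applies to the expression viewed as a single quotient; the leading-term comparison is the direct route.


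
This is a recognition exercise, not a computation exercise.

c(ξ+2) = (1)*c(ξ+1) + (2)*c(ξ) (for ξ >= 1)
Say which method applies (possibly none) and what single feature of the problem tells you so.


Technique: the characteristic-root method — every coefficient is a fixed number and the forcing is zero — substitute r^ξ and read off the root equation.


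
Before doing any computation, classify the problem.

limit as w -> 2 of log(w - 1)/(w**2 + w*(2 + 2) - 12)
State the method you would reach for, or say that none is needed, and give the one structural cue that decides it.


Diagnosis: l'Hôpital's rule (0/0) — both numerator and denominator vanish at 2: the genuine 0/0 indeterminate that l'Hôpital exists for. The standard small-argument limits would also carry it; the rule is the systematic route.


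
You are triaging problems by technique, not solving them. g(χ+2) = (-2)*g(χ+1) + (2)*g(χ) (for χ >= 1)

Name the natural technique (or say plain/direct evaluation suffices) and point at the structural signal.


Verdict: the characteristic-root method — this is the constant-coefficient homogeneous case — the whole solution in χ reduces to a polynomial's roots.


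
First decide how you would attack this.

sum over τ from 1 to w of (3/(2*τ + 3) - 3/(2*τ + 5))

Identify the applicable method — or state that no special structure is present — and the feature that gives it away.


Method: telescoping — the summand is built as 3/(2*τ + 3) minus its own successor — adjacent terms annihilate down the line.


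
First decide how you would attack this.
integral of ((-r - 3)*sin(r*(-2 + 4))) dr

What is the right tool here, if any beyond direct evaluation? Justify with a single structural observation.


Technique: integration by parts — -r - 3 dies after finitely many derivatives while sin(r*(-2 + 4)) cycles under integration — the tabular/parts setup.


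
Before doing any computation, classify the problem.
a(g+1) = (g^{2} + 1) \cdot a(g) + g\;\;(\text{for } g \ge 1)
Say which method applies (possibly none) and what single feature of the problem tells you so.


Method: a summation factor — first-order linear but the coefficient g^{2} + 1 moves with the index — divide by the cumulative product and telescope.


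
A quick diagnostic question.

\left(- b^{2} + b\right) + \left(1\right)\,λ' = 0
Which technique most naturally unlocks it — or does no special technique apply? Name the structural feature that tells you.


Method: no special technique — the slope is a pure function of b; integrate both sides and be done.


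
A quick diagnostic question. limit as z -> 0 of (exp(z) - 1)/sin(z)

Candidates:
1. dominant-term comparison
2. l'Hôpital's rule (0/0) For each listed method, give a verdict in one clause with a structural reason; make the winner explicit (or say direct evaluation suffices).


Diagnosis: l'Hôpital's rule (0/0) — substituting 0 gives 0 over 0; differentiate top and bottom once and re-evaluate. The standard small-argument limits would also carry it; the rule is the systematic route.
- dominant-term comparison: no dominant power emerges to decide the limit by degree comparison.
- l'Hôpital's rule (0/0) — yes — fits the structure here.


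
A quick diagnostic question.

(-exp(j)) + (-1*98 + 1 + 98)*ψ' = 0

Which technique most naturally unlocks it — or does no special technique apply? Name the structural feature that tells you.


Technique: no special technique — with ψ absent the equation is not coupled at all: direct integration in j.


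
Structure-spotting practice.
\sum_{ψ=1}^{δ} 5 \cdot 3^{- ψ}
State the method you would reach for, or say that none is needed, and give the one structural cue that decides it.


Diagnosis: the geometric series formula — consecutive terms stand in a fixed index-free ratio — the geometric sum formula closes it.


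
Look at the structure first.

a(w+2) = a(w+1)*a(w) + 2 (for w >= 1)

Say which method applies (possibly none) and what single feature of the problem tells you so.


Diagnosis: no special technique — nonlinear feedback in the recursion rules out every root- or factor-based technique.


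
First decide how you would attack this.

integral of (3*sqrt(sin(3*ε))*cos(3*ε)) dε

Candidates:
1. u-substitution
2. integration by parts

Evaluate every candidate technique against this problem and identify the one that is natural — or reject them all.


Method: u-substitution — collected, the integrand has one factor that is, up to a constant, the derivative of an inner expression the rest depends on — substitute for that inner expression.
- u-substitution — applies; the problem has the shape this method handles.
- integration by parts — the integrand does not split as a nonconstant polynomial times an exp, sine, cosine of a linear argument, or logarithm — no polynomial-kernel parts product to differentiate one side of.


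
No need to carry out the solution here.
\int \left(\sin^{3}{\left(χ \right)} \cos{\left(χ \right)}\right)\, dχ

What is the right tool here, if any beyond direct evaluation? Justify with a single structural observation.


Method: u-substitution — collected, the integrand has one factor that is, up to a constant, the derivative of an inner expression the rest depends on — substitute for that inner expression.


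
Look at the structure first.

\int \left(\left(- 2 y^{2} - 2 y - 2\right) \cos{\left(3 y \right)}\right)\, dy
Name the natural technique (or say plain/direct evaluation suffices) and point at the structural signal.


Method: integration by parts — a polynomial - 2 y^{2} - 2 y - 2 against the kernel \cos{\left(3 y \right)} is the signature bounded-ladder case for integration by parts.


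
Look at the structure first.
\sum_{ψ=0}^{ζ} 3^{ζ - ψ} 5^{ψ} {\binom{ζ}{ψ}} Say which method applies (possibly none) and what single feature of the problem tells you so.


Diagnosis: the binomial theorem — the binomial coefficients weight matched powers of 5 and 3, which is exactly the expansion of a binomial power.


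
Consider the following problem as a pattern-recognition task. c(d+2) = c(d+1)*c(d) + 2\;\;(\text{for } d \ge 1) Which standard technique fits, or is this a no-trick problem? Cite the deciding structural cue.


Best approach: no special technique — the new term depends nonlinearly on the old ones, which disqualifies every superposition-based technique.


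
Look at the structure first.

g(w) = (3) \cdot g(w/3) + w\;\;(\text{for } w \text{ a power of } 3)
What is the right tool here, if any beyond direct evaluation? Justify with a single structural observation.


Verdict: the master substitution — the argument shrinks by the factor 3, so measure the index on a logarithmic scale and the recursion becomes a shift.


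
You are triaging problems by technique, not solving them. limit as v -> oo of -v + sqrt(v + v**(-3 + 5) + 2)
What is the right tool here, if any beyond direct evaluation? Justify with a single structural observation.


Verdict: conjugate multiplication — sqrt(v + v**(-3 + 5) + 2) and v both blow up, but their difference is tame once the conjugate rationalizes it.


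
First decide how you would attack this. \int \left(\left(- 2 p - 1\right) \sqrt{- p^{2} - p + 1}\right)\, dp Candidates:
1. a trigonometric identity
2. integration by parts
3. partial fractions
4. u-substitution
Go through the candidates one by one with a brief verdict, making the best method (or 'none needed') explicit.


Verdict: u-substitution — the only nontrivial dependence routes through - p^{2} - p + 1, whose derivative supplies the leftover factor up to a constant multiple — u = - p^{2} - p + 1 flattens it.
- a trigonometric identity: no sine or cosine appears, so there is nothing for a trigonometric identity to act on.
- integration by parts: the non-polynomial partner is not one of the parts kernels — exp, sine, or cosine with a degree-1 argument, or a logarithm.
- partial fractions: the expression is not a ratio of polynomials that decomposes further.
- u-substitution — applies; the problem has the shape this method handles.


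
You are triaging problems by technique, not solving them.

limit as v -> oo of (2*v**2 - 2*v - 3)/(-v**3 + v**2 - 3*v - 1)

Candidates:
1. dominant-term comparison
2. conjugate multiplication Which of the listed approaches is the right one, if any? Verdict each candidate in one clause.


Method: dominant-term comparison — divide through by the highest power of v; every lower-order term dies and the dominant terms decide the limit.
- dominant-term comparison: applicable, and directly so.
- conjugate multiplication — multiplying by a conjugate would not remove any indeterminacy here.


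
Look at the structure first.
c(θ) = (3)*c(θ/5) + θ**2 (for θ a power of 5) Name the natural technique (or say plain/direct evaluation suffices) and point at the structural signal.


Method: the master substitution — the argument shrinks by the factor 5, so measure the index on a logarithmic scale and the recursion becomes a shift.


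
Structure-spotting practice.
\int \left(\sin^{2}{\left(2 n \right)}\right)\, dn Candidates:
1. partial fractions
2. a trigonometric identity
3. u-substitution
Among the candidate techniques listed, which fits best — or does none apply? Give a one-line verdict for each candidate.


Best approach: a trigonometric identity — even powers like \sin^{2}{\left(2 n \right)} never integrate directly; the half-angle identity lowers the degree first.
- partial fractions — there is no rational-function structure to decompose.
- a trigonometric identity: applicable, and directly so.
- u-substitution: no subexpression of the integrand serves as a whole-integral substitution inner — individual terms may offer their own, but none carries its derivative as a factor of the full integrand; a working change of variable would have to be constructed from outside the expression.


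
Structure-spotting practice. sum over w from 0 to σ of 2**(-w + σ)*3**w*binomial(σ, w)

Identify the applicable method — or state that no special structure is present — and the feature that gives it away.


Verdict: the binomial theorem — the binomial coefficients weight matched powers of 3 and 2, which is exactly the expansion of a binomial power.


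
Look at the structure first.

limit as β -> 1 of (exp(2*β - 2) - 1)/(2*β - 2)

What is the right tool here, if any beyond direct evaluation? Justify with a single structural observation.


Verdict: l'Hôpital's rule (0/0) — both numerator and denominator vanish at 1: the genuine 0/0 indeterminate that l'Hôpital exists for. Known elementary limits would finish this too — the rule just bypasses the case analysis.


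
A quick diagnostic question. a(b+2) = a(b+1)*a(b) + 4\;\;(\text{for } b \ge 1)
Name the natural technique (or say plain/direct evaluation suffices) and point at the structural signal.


Best approach: no special technique — no ansatz, no master substitution, no summation factor survives the nonlinearity here.


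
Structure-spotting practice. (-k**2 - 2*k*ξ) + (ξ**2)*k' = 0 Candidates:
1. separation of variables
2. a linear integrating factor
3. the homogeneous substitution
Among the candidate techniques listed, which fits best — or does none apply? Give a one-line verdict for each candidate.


Diagnosis: the homogeneous substitution — solved for the derivative, the right side is unchanged under scaling ξ and k together — it depends only on the ratio k/ξ, so substitute a single ratio variable. Rearranged, this also fits the Bernoulli template directly; the homogeneous substitution reads the structure without the rearrangement.
- separation of variables: no division isolates the independent variable from the unknown.
- a linear integrating factor — the unknown enters nonlinearly (through a power, a denominator, or a transcendental function), which the linear integrating-factor recipe cannot absorb as-is — any repair would come from a preliminary substitution, not the factor.
- the homogeneous substitution: a fit — the right tool for this form.


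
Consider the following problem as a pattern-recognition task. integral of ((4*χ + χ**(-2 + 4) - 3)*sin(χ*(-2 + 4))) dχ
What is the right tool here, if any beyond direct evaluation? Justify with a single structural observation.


Best approach: integration by parts — a polynomial factor (4*χ + χ**(-2 + 4) - 3) multiplies sin(χ*(-2 + 4)); differentiating (4*χ + χ**(-2 + 4) - 3) lowers its degree while sin(χ*(-2 + 4)) integrates cleanly, so parts wins.


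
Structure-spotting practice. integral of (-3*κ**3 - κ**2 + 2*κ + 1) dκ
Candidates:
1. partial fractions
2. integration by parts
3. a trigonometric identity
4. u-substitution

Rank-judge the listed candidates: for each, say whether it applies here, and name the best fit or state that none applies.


Technique: no special technique — every term is a constant multiple of a power of κ; term-wise power-rule integration needs no preliminary transformation.
- partial fractions — the expression is not a ratio of polynomials that decomposes further.
- integration by parts: parts would only shuffle a directly integrable integrand.
- a trigonometric identity — no sine or cosine appears, so there is nothing for a trigonometric identity to act on.
- u-substitution — no substitution does more than relabel what direct integration already handles.


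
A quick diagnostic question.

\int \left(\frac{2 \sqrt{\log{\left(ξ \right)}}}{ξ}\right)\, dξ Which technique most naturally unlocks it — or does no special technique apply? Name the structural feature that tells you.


Technique: u-substitution — viewed as a product, the integrand is a composition evaluated at \log{\left(ξ \right)} times (a constant multiple of) that inner expression's derivative, so u = \log{\left(ξ \right)} makes it elementary.


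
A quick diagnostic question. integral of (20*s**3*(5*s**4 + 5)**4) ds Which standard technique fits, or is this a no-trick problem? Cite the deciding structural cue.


Technique: u-substitution — viewed as a product, the integrand is a composition evaluated at 5*s**4 + 5 times (a constant multiple of) that inner expression's derivative, so u = 5*s**4 + 5 makes it elementary. Multiplying out and using the power rule would succeed as well, just with far more bookkeeping.


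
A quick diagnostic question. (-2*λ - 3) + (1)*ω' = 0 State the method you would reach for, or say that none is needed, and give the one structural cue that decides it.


Method: no special technique — solved for the derivative, ω never appears on the right — this is a direct integration in λ, not a differential-equations problem at heart.


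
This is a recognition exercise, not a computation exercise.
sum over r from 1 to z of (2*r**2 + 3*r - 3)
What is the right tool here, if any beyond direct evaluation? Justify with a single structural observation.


Diagnosis: no special technique — with only polynomial terms in r present, the classical sum-of-powers identities are all you need.


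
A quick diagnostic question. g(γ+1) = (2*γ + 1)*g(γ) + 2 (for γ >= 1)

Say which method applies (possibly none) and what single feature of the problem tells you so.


Verdict: a summation factor — rescale the sequence by the product of the weights 2*γ + 1 so far — the recurrence collapses to a plain running sum.


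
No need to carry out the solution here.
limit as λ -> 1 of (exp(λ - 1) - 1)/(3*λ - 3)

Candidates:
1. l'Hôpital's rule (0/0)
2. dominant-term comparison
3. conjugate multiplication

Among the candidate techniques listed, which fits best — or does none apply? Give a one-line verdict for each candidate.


Diagnosis: l'Hôpital's rule (0/0) — numerator and denominator both vanish at 1 — a genuine 0/0 form, which is exactly when l'Hôpital applies. Known elementary limits would finish this too — the rule just bypasses the case analysis.
- l'Hôpital's rule (0/0): a fit — the right tool for this form.
- dominant-term comparison: leading-power comparison does not apply to this form.
- conjugate multiplication — multiplying by a conjugate would not remove any indeterminacy here.


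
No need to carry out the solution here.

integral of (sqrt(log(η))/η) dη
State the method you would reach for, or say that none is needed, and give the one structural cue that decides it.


Diagnosis: u-substitution — read it as f(log(η)) times a constant multiple of d(log(η)): one substitution, u = log(η), finishes it.


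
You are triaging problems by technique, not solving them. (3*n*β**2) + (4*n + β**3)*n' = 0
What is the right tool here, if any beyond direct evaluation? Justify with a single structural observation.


Technique: the exact-equation method — this form is already the differential of something: the matching mixed partials of 3*n*β**2 and 4*n + β**3 prove it.


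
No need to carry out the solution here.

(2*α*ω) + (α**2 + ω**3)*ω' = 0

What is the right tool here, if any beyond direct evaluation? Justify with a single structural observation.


Verdict: the exact-equation method — take the mixed partials of 2*α*ω and α**2 + ω**3: they are equal, which certifies an exact differential.


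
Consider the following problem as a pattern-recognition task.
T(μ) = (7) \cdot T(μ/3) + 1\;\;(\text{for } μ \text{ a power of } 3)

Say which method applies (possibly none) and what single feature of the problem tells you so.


Technique: the master substitution — the argument shrinks by the factor 3, so measure the index on a logarithmic scale and the recursion becomes a shift.


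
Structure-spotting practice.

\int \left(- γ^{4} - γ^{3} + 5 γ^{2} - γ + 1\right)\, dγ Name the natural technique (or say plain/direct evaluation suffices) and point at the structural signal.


Technique: no special technique — every term is a constant multiple of a power of γ; term-wise power-rule integration needs no preliminary transformation.


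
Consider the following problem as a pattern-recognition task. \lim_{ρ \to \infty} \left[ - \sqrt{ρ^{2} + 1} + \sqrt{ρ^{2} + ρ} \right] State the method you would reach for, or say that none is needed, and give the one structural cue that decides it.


Diagnosis: conjugate multiplication — infinity minus infinity with a radical in play — multiply by the conjugate so the divergences of \sqrt{ρ^{2} + ρ} and \sqrt{ρ^{2} + 1} annihilate.


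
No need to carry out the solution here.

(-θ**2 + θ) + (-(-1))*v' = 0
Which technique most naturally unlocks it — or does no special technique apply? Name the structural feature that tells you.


Best approach: no special technique — the slope is a pure function of θ; integrate both sides and be done.


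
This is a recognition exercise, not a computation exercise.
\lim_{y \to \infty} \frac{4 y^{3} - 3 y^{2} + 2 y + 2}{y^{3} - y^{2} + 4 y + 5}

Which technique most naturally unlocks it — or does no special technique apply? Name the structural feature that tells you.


Best approach: dominant-term comparison — at large y only the top-degree terms survive; compare the leading terms and the limit falls out. l'Hôpital's at-infinity variant applies to the expression viewed as a single quotient; the leading-term comparison is the direct route.


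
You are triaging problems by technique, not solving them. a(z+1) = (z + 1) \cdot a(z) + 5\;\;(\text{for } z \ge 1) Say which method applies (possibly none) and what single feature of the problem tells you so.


Method: a summation factor — with the index-dependent coefficient z + 1, dividing by the cumulative product turns the left side into a pure difference.


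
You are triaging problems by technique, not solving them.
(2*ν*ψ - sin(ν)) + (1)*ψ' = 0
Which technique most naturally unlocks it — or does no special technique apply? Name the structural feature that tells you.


Verdict: a linear integrating factor — arrange it as ψ' + 2*ν·ψ = (the forcing term) and the integrating factor does the rest.


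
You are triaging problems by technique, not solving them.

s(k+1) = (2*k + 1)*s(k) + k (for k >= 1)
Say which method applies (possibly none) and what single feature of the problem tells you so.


Technique: a summation factor — because the multiplier 2*k + 1 is index-dependent, divide through by its running product and sum the resulting differences.


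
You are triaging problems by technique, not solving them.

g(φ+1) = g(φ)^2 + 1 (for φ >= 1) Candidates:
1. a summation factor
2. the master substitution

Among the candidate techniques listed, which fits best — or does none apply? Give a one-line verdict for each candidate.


Verdict: no special technique — each new value is a nonlinear function of earlier ones — scaling arguments and superposition both fail.
- a summation factor — the recursion is nonlinear — outside the first-order linear family a summation factor addresses.
- the master substitution — the recursive argument is a shift of the index, not a fixed fraction of it.


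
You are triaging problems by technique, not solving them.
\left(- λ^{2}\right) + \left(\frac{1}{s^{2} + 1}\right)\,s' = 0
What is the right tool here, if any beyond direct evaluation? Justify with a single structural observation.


Best approach: separation of variables — a product of single-variable factors, λ^{2} and s^{2} + 1 — the textbook separable form. The cross-partial test also passes here (vacuously, each side single-variable); the potential-function route would work, separation is simply more immediate.


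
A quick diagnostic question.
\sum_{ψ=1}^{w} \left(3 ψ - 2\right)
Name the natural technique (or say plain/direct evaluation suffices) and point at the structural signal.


Technique: no special technique — no ratio, no shift structure, no binomial pattern: sum the constant-multiple powers of ψ with known formulas.


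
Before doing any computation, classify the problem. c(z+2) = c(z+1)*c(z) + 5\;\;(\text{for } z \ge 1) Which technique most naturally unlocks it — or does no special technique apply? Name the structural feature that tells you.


Verdict: no special technique — no ansatz, no master substitution, no summation factor survives the nonlinearity here.


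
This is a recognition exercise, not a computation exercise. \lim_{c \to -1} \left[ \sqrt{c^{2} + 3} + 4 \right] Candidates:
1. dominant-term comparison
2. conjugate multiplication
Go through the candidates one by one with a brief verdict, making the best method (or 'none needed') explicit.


Technique: no special technique — the function is continuous at -1; evaluation is itself the limit, no machinery required.
- dominant-term comparison: no ranking of term growth rates resolves the limit here.
- conjugate multiplication — there are no radicals in tension whose conjugate would simplify matters.


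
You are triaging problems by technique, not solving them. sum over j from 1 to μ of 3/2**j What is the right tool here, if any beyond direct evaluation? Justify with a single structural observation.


Diagnosis: the geometric series formula — consecutive terms stand in a fixed index-free ratio — the geometric sum formula closes it.


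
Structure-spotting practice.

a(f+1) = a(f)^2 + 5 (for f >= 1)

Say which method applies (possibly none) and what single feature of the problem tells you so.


Best approach: no special technique — the unknown enters the rule nonlinearly, not as a weighted sum — no linear method is even well-posed.


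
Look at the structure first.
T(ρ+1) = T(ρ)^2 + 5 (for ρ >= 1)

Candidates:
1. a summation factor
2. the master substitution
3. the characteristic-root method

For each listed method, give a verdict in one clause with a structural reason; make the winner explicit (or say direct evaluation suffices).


Verdict: no special technique — the recurrence is nonlinear in the sequence terms; no linear-recurrence method fits it as written — one iterates or studies it directly.
- a summation factor: the recursion is nonlinear — outside the first-order linear family a summation factor addresses.
- the master substitution: there is no divide-the-index recursive argument.
- the characteristic-root method: nonlinearity rules out exponential-mode superposition from the start.


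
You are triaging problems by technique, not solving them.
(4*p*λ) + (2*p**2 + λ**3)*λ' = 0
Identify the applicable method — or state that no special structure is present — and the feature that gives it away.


Method: the exact-equation method — take the mixed partials of 4*p*λ and 2*p**2 + λ**3: they are equal, which certifies an exact differential.


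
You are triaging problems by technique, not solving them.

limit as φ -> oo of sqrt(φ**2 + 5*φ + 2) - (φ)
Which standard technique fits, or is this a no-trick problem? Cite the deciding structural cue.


Technique: conjugate multiplication — turning the difference into a conjugate-rationalized ratio makes the limit readable.


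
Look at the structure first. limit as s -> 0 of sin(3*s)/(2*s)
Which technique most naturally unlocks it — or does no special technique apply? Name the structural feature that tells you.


Method: l'Hôpital's rule (0/0) — numerator and denominator both vanish at 0 — a genuine 0/0 form, which is exactly when l'Hôpital applies. A local series expansion at the point resolves it as well; the rule is the packaged version of that step.


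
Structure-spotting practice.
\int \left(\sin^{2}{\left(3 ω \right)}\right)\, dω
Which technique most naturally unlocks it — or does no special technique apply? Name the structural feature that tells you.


Technique: a trigonometric identity — an even power like \sin^{2}{\left(3 ω \right)} flattens under the half-angle identity into first-degree cosines you can integrate directly.


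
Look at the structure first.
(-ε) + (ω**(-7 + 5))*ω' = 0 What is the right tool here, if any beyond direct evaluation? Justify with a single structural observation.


Method: separation of variables — solved for the derivative, the right side splits multiplicatively into a function of each variable alone — divide and integrate each side. The cross-partial test also passes here (vacuously, each side single-variable); the potential-function route would work, separation is simply more immediate.


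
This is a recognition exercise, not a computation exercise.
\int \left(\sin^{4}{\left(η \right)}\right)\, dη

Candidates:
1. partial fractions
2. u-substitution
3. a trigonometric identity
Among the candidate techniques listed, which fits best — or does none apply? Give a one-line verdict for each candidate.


Technique: a trigonometric identity — reduce \sin^{4}{\left(η \right)} with the power-reduction formula and the integral becomes first-degree trigonometry.
- partial fractions — there is no rational-function structure to decompose.
- u-substitution — no subexpression of the integrand pairs with its own derivative as a factor — individual terms may offer their own substitutions, but any change of variable covering the whole integral would have to be constructed from outside the expression.
- a trigonometric identity — applies; the problem has the shape this method handles.


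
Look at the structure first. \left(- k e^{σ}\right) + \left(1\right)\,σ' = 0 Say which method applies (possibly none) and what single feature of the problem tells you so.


Method: separation of variables — separating collects all σ-dependence with the derivative and leaves all k-dependence opposite: variables separate.


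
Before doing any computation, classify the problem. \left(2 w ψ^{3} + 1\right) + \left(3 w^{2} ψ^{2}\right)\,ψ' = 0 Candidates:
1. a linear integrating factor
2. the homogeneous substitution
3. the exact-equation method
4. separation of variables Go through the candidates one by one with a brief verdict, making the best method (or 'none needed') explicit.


Verdict: the exact-equation method — 2 w ψ^{3} + 1 and 3 w^{2} ψ^{2} pass the exactness check on the nose, so no integrating factor in w or ψ is needed at all.
- a linear integrating factor — the unknown enters nonlinearly (through a power, a denominator, or a transcendental function), which the linear integrating-factor recipe cannot absorb as-is — any repair would come from a preliminary substitution, not the factor.
- the homogeneous substitution: solved for the derivative, the right side changes under joint scaling of the two variables.
- the exact-equation method — applies; the problem has the shape this method handles.
- separation of variables: no algebra isolates the independent variable on one side and the unknown on the other.
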